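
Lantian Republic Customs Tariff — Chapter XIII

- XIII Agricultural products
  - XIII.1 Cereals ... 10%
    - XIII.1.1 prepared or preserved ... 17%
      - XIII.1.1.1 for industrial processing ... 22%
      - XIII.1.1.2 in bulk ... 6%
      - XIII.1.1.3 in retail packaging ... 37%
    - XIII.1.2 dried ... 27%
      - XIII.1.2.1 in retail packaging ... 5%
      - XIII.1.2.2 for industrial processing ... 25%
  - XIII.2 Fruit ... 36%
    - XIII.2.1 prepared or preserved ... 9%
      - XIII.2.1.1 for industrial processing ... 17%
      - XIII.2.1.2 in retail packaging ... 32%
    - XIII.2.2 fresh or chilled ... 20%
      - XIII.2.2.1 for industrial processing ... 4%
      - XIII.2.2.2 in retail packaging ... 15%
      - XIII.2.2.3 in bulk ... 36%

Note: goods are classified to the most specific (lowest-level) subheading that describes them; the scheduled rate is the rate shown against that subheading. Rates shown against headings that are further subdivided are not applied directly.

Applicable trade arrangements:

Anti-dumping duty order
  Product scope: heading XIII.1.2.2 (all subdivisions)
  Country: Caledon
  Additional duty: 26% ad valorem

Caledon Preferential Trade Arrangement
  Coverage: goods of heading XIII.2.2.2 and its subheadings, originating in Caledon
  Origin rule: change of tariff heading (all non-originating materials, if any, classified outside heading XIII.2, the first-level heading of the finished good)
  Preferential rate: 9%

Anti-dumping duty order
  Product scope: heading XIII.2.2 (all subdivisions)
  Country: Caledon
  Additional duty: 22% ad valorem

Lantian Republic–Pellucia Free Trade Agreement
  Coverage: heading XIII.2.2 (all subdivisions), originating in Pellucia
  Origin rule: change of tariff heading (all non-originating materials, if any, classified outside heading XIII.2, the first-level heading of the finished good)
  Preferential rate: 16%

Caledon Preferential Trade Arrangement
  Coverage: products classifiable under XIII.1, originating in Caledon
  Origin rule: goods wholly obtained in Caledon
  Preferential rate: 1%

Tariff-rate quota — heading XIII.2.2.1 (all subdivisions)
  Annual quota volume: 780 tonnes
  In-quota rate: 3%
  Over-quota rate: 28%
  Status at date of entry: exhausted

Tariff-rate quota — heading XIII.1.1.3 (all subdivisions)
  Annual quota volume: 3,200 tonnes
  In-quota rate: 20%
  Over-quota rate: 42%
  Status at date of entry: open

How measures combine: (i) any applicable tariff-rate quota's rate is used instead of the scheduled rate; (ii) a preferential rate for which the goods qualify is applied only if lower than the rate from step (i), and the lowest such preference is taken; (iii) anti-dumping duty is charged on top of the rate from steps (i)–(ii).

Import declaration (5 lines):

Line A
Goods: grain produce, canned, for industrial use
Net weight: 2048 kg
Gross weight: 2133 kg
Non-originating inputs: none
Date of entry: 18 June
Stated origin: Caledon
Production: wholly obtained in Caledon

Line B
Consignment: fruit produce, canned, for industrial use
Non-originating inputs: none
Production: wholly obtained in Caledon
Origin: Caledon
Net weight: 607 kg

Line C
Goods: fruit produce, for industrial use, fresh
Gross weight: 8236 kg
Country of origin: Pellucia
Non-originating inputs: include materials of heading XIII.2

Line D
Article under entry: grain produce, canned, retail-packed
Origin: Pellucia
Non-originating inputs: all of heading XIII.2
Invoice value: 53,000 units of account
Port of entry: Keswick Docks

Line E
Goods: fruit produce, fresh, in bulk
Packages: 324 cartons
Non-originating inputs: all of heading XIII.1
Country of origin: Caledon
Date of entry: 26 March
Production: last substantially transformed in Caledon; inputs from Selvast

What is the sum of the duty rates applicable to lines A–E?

124%

Line A: grain → XIII.1; canned → XIII.1.1; for industrial use → XIII.1.1.1. Scheduled 22%. Caledon agreement on XIII.2.2.2: XIII.1.1.1 not covered; Caledon agreement on XIII.1: wholly obtained → 1% available; preferential 1%. → 1%.
Line B: fruit → XIII.2; canned → XIII.2.1; for industrial use → XIII.2.1.1. Scheduled 17%. Caledon agreement on XIII.2.2.2: XIII.2.1.1 not covered; Caledon agreement on XIII.1: XIII.2.1.1 not covered. → 17%.
Line C: fruit → XIII.2; fresh → XIII.2.2; for industrial use → XIII.2.2.1. Scheduled 4%. quota on XIII.2.2.1 exhausted → over-quota 28%; Pellucia agreement on XIII.2.2: CTH not met. → 28%.
Line D: grain → XIII.1; canned → XIII.1.1; retail-packed → XIII.1.1.3. Scheduled 37%. quota on XIII.1.1.3 open → in-quota 20%; Pellucia agreement on XIII.2.2: XIII.1.1.3 not covered. → 20%.
Line E: fruit → XIII.2; fresh → XIII.2.2; in bulk → XIII.2.2.3. Scheduled 36%. Caledon agreement on XIII.2.2.2: XIII.2.2.3 not covered; Caledon agreement on XIII.1: XIII.2.2.3 not covered; anti-dumping (Caledon, XIII.2.2): +22%; total 36% + 22% = 58%. → 58%.
Sum: 1% + 17% + 28% + 20% + 58% = 124%.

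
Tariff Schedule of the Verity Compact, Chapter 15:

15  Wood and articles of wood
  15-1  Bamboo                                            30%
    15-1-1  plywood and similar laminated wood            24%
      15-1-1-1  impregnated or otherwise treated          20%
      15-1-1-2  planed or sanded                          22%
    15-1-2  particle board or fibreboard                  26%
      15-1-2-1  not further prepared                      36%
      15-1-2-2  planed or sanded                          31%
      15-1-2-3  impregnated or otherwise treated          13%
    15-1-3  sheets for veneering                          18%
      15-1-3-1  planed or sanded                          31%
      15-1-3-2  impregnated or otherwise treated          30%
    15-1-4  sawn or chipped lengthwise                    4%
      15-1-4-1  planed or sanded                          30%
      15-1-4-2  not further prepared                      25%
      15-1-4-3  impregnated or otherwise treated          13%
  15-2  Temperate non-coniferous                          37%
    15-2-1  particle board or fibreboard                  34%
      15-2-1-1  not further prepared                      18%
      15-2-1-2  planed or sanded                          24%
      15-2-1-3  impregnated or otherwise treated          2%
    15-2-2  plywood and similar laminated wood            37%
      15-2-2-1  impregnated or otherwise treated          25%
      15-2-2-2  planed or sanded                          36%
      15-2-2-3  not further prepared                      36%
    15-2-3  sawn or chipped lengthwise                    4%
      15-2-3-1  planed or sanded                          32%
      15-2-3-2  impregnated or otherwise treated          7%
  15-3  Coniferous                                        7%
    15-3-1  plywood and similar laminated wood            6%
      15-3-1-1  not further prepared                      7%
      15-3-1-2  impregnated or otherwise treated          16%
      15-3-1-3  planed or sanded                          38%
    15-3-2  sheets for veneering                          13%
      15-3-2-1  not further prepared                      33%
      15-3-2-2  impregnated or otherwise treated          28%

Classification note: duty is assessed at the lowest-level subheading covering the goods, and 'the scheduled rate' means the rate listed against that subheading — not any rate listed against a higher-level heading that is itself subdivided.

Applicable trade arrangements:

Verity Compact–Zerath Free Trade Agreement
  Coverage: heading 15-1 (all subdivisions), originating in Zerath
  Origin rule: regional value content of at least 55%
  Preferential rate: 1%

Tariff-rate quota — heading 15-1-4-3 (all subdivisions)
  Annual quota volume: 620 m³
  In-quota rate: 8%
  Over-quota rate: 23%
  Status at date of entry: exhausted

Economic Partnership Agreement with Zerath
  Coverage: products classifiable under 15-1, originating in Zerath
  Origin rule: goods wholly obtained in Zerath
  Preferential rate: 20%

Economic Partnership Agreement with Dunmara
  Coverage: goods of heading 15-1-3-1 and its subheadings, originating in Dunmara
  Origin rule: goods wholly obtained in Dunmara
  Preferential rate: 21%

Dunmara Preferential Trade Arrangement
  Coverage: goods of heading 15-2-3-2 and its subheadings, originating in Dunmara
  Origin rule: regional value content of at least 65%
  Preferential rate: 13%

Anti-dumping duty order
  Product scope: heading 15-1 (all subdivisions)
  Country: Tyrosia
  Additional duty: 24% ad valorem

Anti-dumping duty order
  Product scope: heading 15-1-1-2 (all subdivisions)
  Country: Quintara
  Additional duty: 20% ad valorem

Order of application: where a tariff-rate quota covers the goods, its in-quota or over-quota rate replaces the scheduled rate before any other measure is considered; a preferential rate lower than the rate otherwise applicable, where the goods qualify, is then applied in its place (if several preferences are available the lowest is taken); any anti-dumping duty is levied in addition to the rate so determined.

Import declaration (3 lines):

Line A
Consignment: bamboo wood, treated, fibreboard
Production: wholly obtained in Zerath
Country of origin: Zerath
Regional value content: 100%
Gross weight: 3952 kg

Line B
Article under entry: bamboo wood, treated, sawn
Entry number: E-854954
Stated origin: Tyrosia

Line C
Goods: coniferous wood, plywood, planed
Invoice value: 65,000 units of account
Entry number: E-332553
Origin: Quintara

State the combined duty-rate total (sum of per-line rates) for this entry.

86%

Line A: bamboo → 15-1; fibreboard → 15-1-2; treated → 15-1-2-3. Scheduled 13%. Zerath agreement on 15-1: RVC ≥ 55% → 1% available; Zerath agreement on 15-1: wholly obtained → 20% available; preferential 1%. → 1%.
Line B: bamboo → 15-1; sawn → 15-1-4; treated → 15-1-4-3. Scheduled 13%. quota on 15-1-4-3 exhausted → over-quota 23%; anti-dumping (Tyrosia, 15-1): +24%; total 23% + 24% = 47%. → 47%.
Line C: coniferous → 15-3; plywood → 15-3-1; planed → 15-3-1-3. Scheduled 38%. No special measure applies. → 38%.
Sum: 1% + 47% + 38% = 86%.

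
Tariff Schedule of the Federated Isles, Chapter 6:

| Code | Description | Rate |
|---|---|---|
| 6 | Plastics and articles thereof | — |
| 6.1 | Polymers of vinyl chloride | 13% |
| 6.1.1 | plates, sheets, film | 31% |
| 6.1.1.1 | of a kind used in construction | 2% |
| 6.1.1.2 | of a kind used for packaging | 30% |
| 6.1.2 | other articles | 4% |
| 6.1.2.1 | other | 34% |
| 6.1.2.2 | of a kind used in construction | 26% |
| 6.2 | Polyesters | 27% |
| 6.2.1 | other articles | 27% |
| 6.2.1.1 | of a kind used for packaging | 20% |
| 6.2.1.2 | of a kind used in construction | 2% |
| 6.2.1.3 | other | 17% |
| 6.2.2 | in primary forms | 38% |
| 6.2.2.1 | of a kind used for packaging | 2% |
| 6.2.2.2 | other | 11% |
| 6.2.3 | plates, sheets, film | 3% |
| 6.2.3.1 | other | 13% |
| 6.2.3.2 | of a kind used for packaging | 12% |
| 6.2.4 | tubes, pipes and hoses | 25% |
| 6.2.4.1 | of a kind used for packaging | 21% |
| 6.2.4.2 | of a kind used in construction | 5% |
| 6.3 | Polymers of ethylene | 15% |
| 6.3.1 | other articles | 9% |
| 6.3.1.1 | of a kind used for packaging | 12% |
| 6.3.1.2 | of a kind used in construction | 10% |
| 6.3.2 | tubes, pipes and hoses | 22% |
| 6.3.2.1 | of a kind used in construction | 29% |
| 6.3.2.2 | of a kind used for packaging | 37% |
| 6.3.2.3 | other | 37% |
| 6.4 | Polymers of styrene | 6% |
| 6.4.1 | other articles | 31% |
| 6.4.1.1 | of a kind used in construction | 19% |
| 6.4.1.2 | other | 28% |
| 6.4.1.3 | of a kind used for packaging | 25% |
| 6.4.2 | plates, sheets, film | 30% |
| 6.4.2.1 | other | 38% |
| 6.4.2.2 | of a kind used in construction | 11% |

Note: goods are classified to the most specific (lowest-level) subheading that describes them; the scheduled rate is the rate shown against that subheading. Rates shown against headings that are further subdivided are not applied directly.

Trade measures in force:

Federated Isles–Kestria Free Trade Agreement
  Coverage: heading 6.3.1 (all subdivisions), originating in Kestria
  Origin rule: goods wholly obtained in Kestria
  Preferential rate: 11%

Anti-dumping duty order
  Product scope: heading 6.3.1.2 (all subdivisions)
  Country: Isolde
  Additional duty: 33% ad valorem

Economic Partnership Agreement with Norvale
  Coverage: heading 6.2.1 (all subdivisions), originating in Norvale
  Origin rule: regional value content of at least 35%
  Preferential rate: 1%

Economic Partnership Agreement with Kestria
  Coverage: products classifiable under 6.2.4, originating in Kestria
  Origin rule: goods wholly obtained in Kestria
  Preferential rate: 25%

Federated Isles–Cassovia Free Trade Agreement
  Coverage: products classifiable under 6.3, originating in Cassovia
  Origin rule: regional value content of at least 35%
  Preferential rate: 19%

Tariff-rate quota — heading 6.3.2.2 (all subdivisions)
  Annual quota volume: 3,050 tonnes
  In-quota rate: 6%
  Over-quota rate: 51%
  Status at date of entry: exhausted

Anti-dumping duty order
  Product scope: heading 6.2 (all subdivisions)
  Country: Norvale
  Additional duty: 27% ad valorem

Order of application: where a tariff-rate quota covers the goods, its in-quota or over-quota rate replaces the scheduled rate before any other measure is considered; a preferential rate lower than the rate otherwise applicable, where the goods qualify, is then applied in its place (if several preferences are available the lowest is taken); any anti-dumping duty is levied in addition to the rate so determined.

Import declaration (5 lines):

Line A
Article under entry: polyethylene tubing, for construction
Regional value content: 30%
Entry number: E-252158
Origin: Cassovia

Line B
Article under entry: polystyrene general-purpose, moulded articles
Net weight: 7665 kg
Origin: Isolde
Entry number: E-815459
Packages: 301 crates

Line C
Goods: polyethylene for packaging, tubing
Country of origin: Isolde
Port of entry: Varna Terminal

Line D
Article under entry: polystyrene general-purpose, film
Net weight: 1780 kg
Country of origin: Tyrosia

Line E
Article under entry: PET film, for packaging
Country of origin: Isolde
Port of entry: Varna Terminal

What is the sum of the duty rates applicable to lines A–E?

Line A: polyethylene → 6.3; tubing → 6.3.2; for construction → 6.3.2.1. Scheduled 29%. Cassovia agreement on 6.3: RVC < 35%. → 29%.
Line B: polystyrene → 6.4; moulded articles → 6.4.1; general-purpose → 6.4.1.2. Scheduled 28%. No special measure applies. → 28%.
Line C: polyethylene → 6.3; tubing → 6.3.2; for packaging → 6.3.2.2. Scheduled 37%. quota on 6.3.2.2 exhausted → over-quota 51%. → 51%.
Line D: polystyrene → 6.4; film → 6.4.2; general-purpose → 6.4.2.1. Scheduled 38%. No special measure applies. → 38%.
Line E: PET → 6.2; film → 6.2.3; for packaging → 6.2.3.2. Scheduled 12%. No special measure applies. → 12%.
Sum: 29% + 28% + 51% + 38% + 12% = 158%.

158%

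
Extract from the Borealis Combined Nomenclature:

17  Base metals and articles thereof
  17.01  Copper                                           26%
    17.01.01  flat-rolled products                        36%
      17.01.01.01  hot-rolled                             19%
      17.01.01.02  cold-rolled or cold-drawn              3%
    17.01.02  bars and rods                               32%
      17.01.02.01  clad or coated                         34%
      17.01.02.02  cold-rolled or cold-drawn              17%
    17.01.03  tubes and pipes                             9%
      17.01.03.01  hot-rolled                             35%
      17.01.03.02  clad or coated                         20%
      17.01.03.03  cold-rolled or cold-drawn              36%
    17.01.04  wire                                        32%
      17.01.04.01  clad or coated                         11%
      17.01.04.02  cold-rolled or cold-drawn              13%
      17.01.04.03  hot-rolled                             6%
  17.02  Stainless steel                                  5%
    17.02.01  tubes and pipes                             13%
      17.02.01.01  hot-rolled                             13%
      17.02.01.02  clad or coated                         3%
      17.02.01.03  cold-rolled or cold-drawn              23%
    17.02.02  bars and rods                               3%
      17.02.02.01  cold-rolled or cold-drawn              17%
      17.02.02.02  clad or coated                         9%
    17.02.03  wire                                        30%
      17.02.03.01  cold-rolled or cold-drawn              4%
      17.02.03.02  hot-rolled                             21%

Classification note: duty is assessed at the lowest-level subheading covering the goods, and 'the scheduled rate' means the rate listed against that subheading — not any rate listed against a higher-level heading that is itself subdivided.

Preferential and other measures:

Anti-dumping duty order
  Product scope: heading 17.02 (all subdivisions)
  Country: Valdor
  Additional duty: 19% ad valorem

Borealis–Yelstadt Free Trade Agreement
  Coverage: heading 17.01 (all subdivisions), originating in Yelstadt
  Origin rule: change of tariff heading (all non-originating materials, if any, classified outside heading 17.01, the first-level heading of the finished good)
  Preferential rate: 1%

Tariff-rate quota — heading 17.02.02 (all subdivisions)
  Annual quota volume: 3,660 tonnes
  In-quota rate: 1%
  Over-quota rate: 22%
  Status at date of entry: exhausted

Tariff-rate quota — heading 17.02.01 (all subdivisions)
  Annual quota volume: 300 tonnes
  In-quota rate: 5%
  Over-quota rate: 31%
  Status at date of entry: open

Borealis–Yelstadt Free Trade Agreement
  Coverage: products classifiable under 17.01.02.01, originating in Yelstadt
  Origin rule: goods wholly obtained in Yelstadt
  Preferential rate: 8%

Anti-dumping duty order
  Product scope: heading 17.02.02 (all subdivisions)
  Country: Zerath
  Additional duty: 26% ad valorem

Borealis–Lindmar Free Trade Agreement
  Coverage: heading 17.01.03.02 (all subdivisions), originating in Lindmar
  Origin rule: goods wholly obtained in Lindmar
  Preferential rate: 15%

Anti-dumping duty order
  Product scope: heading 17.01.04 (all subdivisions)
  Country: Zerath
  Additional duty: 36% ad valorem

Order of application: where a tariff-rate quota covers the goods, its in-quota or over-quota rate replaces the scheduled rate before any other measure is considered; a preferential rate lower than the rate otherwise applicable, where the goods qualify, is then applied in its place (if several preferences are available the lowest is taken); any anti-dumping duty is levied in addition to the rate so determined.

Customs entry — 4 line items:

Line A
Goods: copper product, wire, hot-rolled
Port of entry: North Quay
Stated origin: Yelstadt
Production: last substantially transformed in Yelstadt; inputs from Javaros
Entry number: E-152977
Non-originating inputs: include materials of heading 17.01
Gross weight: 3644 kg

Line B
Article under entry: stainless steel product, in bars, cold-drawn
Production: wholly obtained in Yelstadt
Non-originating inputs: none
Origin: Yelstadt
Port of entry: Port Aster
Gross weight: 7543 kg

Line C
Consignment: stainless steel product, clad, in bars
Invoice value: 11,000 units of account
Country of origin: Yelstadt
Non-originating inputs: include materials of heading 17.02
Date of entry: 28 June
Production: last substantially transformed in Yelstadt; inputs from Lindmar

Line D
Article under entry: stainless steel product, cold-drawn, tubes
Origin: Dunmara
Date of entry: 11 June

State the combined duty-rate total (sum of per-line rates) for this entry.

Line A: copper → 17.01; wire → 17.01.04; hot-rolled → 17.01.04.03. Scheduled 6%. Yelstadt agreement on 17.01: CTH not met; Yelstadt agreement on 17.01.02.01: 17.01.04.03 not covered. → 6%.
Line B: stainless steel → 17.02; in bars → 17.02.02; cold-drawn → 17.02.02.01. Scheduled 17%. quota on 17.02.02 exhausted → over-quota 22%; Yelstadt agreement on 17.01: 17.02.02.01 not covered; Yelstadt agreement on 17.01.02.01: 17.02.02.01 not covered. → 22%.
Line C: stainless steel → 17.02; in bars → 17.02.02; clad → 17.02.02.02. Scheduled 9%. quota on 17.02.02 exhausted → over-quota 22%; Yelstadt agreement on 17.01: 17.02.02.02 not covered; Yelstadt agreement on 17.01.02.01: 17.02.02.02 not covered. → 22%.
Line D: stainless steel → 17.02; tubes → 17.02.01; cold-drawn → 17.02.01.03. Scheduled 23%. quota on 17.02.01 open → in-quota 5%. → 5%.
Sum: 6% + 22% + 22% + 5% = 55%.

55%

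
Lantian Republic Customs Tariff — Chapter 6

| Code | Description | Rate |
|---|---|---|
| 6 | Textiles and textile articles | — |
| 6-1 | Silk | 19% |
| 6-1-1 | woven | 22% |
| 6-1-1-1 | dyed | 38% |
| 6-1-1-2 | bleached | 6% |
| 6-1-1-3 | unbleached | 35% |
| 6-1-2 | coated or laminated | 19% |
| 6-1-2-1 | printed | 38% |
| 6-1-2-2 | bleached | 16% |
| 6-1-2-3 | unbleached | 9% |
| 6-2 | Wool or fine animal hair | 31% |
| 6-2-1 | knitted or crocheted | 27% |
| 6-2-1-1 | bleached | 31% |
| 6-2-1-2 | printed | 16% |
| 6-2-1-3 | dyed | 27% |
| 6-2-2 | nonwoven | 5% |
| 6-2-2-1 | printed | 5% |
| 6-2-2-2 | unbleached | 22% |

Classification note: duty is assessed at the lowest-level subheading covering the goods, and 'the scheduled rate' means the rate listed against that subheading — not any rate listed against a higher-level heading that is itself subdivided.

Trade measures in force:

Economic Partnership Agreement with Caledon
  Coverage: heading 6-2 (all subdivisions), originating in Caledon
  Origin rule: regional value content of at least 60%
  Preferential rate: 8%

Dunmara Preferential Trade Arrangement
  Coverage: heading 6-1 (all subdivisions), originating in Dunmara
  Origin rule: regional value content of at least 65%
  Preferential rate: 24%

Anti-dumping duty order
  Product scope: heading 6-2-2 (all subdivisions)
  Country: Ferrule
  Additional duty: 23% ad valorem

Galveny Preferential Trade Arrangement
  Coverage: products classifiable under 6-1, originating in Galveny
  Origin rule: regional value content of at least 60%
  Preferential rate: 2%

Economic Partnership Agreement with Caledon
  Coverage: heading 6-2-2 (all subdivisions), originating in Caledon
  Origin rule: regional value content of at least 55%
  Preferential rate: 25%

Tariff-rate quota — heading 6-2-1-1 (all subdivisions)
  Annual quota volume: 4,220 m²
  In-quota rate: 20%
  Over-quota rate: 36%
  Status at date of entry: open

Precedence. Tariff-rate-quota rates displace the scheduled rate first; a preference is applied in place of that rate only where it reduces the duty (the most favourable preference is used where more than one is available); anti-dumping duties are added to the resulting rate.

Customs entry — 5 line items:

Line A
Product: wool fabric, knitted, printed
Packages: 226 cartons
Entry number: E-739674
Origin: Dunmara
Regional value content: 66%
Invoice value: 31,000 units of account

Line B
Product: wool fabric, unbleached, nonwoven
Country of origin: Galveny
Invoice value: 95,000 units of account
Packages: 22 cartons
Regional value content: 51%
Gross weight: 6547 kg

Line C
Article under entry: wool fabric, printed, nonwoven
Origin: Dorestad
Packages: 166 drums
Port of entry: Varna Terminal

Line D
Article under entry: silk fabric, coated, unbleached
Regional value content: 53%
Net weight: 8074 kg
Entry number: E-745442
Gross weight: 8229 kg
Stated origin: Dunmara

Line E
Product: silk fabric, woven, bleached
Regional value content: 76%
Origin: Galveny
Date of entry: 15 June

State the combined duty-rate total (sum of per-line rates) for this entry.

Line A: wool → 6-2; knitted → 6-2-1; printed → 6-2-1-2. Scheduled 16%. Dunmara agreement on 6-1: 6-2-1-2 not covered. → 16%.
Line B: wool → 6-2; nonwoven → 6-2-2; unbleached → 6-2-2-2. Scheduled 22%. Galveny agreement on 6-1: 6-2-2-2 not covered. → 22%.
Line C: wool → 6-2; nonwoven → 6-2-2; printed → 6-2-2-1. Scheduled 5%. No special measure applies. → 5%.
Line D: silk → 6-1; coated → 6-1-2; unbleached → 6-1-2-3. Scheduled 9%. Dunmara agreement on 6-1: RVC < 65%. → 9%.
Line E: silk → 6-1; woven → 6-1-1; bleached → 6-1-1-2. Scheduled 6%. Galveny agreement on 6-1: RVC ≥ 60% → 2% available; preferential 2%. → 2%.
Sum: 16% + 22% + 5% + 9% + 2% = 54%.

54%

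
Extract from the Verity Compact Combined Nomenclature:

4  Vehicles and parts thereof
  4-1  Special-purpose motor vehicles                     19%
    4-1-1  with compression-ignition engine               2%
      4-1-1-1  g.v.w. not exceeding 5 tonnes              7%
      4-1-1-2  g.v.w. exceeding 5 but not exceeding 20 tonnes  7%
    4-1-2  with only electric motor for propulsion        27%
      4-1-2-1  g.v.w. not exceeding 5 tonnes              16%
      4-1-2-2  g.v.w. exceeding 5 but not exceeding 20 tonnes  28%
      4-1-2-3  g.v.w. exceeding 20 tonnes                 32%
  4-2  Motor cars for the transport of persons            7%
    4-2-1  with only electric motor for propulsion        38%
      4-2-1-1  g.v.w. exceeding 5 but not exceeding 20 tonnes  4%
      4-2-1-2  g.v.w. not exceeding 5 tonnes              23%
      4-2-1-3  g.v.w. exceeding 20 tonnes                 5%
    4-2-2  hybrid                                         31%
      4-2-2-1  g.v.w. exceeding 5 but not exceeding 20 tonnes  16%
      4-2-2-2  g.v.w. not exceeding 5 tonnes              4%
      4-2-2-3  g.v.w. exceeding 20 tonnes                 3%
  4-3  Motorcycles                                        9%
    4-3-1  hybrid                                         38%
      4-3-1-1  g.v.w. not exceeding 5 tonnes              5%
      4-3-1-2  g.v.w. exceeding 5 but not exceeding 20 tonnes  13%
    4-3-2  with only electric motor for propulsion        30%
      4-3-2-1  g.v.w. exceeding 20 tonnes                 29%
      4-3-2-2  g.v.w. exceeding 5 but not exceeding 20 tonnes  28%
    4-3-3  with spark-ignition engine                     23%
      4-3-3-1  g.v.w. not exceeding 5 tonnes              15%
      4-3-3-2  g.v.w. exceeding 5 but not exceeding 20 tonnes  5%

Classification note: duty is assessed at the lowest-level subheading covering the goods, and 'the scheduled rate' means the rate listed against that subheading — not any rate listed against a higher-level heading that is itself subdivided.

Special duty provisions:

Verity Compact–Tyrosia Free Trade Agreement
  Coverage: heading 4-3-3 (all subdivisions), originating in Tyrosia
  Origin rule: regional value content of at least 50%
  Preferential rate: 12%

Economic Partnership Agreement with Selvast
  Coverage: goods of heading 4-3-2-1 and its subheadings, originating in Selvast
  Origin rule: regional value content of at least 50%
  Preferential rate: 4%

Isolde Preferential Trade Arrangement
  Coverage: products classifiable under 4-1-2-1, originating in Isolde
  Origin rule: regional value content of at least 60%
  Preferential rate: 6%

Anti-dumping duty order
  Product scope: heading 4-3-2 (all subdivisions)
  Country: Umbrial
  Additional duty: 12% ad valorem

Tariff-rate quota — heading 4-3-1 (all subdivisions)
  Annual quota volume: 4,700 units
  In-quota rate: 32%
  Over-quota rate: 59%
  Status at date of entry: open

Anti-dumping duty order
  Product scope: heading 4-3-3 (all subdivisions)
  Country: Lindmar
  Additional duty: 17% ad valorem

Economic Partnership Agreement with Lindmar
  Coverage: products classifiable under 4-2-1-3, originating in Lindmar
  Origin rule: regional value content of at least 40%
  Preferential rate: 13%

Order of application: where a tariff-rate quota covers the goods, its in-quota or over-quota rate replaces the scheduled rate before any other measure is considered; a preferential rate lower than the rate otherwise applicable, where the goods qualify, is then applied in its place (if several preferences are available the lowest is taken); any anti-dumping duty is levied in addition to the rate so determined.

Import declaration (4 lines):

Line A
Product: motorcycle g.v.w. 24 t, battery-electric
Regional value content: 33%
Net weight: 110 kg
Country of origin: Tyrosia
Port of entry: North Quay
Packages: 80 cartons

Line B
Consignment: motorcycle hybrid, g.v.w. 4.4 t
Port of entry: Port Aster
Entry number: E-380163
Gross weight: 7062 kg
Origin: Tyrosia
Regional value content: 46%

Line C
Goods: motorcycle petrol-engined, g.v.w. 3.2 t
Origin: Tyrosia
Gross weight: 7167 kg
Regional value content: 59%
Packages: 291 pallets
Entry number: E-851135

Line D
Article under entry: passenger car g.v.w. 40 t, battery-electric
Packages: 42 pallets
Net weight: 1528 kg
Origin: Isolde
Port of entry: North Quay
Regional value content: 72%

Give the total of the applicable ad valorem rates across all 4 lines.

78%

Line A: motorcycle → 4-3; battery-electric → 4-3-2; g.v.w. 24 t → 4-3-2-1. Scheduled 29%. Tyrosia agreement on 4-3-3: 4-3-2-1 not covered. → 29%.
Line B: motorcycle → 4-3; hybrid → 4-3-1; g.v.w. 4.4 t → 4-3-1-1. Scheduled 5%. quota on 4-3-1 open → in-quota 32%; Tyrosia agreement on 4-3-3: 4-3-1-1 not covered. → 32%.
Line C: motorcycle → 4-3; petrol-engined → 4-3-3; g.v.w. 3.2 t → 4-3-3-1. Scheduled 15%. Tyrosia agreement on 4-3-3: RVC ≥ 50% → 12% available; preferential 12%. → 12%.
Line D: passenger car → 4-2; battery-electric → 4-2-1; g.v.w. 40 t → 4-2-1-3. Scheduled 5%. Isolde agreement on 4-1-2-1: 4-2-1-3 not covered. → 5%.
Sum: 29% + 32% + 12% + 5% = 78%.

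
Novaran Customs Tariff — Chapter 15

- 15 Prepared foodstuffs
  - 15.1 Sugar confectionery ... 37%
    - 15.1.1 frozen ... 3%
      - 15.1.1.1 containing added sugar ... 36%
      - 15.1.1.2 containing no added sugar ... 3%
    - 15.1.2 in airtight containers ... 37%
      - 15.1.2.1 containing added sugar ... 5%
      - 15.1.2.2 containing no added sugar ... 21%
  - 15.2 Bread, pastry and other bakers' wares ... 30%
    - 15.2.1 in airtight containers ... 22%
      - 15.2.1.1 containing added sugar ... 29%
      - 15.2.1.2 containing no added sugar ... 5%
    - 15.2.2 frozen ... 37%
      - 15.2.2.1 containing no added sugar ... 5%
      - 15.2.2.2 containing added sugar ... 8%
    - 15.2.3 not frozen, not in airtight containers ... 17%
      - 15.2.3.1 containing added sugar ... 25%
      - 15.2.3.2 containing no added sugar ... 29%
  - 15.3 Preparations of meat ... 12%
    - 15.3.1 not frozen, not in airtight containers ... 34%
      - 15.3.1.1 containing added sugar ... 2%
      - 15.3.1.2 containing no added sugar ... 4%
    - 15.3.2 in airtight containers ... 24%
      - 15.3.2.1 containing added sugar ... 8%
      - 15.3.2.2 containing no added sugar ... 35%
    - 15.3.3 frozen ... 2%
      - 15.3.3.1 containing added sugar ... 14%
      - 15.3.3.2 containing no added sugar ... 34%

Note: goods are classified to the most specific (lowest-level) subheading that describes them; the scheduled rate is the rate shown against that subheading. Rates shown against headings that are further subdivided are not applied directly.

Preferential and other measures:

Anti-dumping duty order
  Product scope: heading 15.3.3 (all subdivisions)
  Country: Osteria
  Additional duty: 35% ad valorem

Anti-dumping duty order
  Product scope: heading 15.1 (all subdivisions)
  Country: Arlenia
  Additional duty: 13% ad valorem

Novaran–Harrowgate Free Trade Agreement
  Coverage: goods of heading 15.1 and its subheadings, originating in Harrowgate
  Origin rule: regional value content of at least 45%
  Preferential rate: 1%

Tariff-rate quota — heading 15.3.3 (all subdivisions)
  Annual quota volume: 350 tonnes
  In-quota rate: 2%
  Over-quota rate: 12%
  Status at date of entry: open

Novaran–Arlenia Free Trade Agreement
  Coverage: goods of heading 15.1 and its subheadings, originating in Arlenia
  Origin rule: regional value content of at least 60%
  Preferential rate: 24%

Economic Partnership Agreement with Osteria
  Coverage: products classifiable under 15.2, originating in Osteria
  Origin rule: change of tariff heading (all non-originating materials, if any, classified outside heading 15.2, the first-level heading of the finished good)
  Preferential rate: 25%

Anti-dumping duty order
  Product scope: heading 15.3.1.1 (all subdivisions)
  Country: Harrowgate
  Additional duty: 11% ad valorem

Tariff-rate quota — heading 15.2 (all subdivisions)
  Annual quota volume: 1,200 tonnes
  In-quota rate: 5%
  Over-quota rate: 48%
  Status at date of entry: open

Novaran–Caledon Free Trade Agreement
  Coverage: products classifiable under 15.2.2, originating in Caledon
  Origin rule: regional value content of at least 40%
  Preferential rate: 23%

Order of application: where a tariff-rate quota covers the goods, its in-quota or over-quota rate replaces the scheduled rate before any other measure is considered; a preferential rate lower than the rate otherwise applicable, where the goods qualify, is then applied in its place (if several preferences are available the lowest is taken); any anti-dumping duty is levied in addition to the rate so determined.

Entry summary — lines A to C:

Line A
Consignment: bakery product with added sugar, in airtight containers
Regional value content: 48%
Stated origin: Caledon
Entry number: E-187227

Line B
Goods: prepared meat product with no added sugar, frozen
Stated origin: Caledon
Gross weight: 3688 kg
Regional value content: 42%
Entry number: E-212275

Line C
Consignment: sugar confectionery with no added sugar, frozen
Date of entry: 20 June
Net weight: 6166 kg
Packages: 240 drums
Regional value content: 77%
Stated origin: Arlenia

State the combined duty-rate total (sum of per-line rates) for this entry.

Line A: bakery product → 15.2; in airtight containers → 15.2.1; with added sugar → 15.2.1.1. Scheduled 29%. quota on 15.2 open → in-quota 5%; Caledon agreement on 15.2.2: 15.2.1.1 not covered. → 5%.
Line B: prepared meat product → 15.3; frozen → 15.3.3; with no added sugar → 15.3.3.2. Scheduled 34%. quota on 15.3.3 open → in-quota 2%; Caledon agreement on 15.2.2: 15.3.3.2 not covered. → 2%.
Line C: sugar confectionery → 15.1; frozen → 15.1.1; with no added sugar → 15.1.1.2. Scheduled 3%. Arlenia agreement on 15.1: RVC ≥ 60% → 24% available; preference 24% not lower than 3% → no reduction; anti-dumping (Arlenia, 15.1): +13%; total 3% + 13% = 16%. → 16%.
Sum: 5% + 2% + 16% = 23%.

23%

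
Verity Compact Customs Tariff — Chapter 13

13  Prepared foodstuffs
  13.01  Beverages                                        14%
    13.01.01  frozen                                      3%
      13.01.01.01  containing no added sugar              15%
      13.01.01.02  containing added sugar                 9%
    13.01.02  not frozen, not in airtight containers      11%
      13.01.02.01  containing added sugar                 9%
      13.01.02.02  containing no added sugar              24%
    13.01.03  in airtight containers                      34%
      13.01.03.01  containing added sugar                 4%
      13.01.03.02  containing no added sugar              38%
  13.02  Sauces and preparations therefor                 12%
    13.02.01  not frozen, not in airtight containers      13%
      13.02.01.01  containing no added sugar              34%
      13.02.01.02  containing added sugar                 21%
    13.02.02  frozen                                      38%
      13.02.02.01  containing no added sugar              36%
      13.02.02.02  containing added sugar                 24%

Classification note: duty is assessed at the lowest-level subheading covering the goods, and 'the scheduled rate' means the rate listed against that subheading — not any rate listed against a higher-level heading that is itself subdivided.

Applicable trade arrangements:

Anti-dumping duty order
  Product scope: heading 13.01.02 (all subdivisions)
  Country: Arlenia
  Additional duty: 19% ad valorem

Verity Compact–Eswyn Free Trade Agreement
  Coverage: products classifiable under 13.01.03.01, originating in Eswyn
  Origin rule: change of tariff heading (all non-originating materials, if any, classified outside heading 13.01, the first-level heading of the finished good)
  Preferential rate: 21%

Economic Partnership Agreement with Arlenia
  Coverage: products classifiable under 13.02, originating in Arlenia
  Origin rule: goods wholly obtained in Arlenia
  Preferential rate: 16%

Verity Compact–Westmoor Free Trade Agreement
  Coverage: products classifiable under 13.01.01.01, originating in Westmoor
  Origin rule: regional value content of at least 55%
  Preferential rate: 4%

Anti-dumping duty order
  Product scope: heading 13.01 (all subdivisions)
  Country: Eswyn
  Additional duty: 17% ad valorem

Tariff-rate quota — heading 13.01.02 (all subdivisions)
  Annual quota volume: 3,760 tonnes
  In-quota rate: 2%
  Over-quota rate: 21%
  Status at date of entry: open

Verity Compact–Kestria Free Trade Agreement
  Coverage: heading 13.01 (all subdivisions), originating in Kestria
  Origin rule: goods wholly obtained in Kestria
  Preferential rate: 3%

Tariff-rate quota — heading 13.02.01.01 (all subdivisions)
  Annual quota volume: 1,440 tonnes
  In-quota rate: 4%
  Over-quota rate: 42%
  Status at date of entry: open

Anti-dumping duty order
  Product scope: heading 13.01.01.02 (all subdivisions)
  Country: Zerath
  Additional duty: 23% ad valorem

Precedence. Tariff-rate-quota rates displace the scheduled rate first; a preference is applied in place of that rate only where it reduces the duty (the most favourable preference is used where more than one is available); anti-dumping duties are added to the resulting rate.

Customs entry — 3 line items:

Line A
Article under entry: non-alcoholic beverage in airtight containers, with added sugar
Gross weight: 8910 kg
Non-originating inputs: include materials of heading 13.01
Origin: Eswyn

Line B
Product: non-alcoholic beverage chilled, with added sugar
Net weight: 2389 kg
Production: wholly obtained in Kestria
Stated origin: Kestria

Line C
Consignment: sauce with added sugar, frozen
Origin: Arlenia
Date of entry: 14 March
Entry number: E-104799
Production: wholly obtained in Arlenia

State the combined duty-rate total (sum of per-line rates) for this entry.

39%

Line A: non-alcoholic beverage → 13.01; in airtight containers → 13.01.03; with added sugar → 13.01.03.01. Scheduled 4%. Eswyn agreement on 13.01.03.01: CTH not met; anti-dumping (Eswyn, 13.01): +17%; total 4% + 17% = 21%. → 21%.
Line B: non-alcoholic beverage → 13.01; chilled → 13.01.02; with added sugar → 13.01.02.01. Scheduled 9%. quota on 13.01.02 open → in-quota 2%; Kestria agreement on 13.01: wholly obtained → 3% available; preference 3% not lower than 2% → no reduction. → 2%.
Line C: sauce → 13.02; frozen → 13.02.02; with added sugar → 13.02.02.02. Scheduled 24%. Arlenia agreement on 13.02: wholly obtained → 16% available; preferential 16%. → 16%.
Sum: 21% + 2% + 16% = 39%.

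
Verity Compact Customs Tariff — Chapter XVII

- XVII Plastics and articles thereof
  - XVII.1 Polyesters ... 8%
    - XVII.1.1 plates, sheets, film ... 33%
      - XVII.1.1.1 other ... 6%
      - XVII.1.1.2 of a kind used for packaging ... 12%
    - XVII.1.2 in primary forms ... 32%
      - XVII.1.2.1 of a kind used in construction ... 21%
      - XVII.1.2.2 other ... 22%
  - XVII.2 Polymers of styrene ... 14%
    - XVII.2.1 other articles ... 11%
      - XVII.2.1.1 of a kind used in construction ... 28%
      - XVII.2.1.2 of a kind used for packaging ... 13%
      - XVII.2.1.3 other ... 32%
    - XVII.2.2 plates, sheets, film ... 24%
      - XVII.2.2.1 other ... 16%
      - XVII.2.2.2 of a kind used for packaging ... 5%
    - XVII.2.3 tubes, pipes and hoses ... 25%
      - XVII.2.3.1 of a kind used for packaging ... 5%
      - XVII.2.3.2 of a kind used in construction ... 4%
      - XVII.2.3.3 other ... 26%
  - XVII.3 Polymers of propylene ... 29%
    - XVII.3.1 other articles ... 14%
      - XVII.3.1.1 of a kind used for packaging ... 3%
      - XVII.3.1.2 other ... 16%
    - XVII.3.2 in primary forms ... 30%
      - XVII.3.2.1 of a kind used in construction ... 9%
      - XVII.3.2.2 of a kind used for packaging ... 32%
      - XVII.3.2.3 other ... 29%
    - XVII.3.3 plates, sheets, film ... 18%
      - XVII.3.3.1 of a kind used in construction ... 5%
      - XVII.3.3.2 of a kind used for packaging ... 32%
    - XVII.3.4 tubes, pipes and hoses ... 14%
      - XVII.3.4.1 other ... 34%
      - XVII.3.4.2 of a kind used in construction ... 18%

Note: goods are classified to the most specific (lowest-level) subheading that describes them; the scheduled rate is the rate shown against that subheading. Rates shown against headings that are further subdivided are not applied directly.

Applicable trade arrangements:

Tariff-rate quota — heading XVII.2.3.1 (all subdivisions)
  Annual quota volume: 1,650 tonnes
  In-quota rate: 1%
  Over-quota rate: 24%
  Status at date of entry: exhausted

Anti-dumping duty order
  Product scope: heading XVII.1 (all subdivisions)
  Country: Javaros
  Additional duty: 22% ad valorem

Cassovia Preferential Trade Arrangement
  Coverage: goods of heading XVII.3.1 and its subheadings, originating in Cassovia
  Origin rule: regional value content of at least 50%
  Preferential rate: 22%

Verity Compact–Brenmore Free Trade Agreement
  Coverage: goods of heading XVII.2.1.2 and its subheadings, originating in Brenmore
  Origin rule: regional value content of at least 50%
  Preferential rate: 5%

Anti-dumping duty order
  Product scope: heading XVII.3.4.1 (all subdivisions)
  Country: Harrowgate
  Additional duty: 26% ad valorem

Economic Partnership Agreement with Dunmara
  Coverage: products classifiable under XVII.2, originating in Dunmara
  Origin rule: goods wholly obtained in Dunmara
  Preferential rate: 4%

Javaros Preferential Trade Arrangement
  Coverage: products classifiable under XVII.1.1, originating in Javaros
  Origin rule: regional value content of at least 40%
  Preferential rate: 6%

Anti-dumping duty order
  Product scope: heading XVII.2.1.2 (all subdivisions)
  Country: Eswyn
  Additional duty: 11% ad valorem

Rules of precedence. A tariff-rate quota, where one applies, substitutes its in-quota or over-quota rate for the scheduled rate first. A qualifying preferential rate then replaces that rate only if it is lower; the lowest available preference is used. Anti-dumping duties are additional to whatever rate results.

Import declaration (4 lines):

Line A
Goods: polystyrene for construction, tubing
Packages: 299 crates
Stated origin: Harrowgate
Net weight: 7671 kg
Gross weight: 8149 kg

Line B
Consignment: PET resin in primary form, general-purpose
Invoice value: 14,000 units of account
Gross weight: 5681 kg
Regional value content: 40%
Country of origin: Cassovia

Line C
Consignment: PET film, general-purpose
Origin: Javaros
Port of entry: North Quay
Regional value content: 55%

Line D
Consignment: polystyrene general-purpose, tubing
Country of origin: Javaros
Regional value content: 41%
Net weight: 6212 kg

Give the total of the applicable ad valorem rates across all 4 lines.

Line A: polystyrene → XVII.2; tubing → XVII.2.3; for construction → XVII.2.3.2. Scheduled 4%. No special measure applies. → 4%.
Line B: PET → XVII.1; resin in primary form → XVII.1.2; general-purpose → XVII.1.2.2. Scheduled 22%. Cassovia agreement on XVII.3.1: XVII.1.2.2 not covered. → 22%.
Line C: PET → XVII.1; film → XVII.1.1; general-purpose → XVII.1.1.1. Scheduled 6%. Javaros agreement on XVII.1.1: RVC ≥ 40% → 6% available; preference 6% not lower than 6% → no reduction; anti-dumping (Javaros, XVII.1): +22%; total 6% + 22% = 28%. → 28%.
Line D: polystyrene → XVII.2; tubing → XVII.2.3; general-purpose → XVII.2.3.3. Scheduled 26%. Javaros agreement on XVII.1.1: XVII.2.3.3 not covered. → 26%.
Sum: 4% + 22% + 28% + 26% = 80%.

80%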